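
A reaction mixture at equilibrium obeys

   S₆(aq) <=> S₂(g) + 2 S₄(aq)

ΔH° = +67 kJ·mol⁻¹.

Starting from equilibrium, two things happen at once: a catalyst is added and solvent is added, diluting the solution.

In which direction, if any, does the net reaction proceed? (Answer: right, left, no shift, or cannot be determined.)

right

A catalyst speeds both forward and reverse rates equally; it changes neither Q nor K — no shift from this change.
Dilution lowers every aqueous concentration by the same factor. Δn_aq = 2 − 1 = +1, so the system shifts toward the side with more dissolved moles — to the right.
Only the nonzero effect(s) matter; the net shift is to the right.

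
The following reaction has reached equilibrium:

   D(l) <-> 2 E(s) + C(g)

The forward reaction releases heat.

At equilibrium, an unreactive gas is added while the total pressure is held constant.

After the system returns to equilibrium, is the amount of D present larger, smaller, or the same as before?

Adding inert gas at constant total pressure expands the volume and lowers every reacting partial pressure. With Δn_gas = 1 − 0 = +1, Q moves away from K toward the side with fewer gas moles, so the system shifts toward the side with more gas moles — to the right.
The net shift is to the right. D is a reactant, so its amount decreases.

decreases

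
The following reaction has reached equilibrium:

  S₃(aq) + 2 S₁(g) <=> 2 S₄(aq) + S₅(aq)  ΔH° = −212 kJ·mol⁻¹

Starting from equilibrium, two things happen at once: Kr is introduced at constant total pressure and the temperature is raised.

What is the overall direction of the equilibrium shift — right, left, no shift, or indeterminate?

left

Adding inert gas at constant total pressure expands the volume and lowers every reacting partial pressure. With Δn_gas = 0 − 2 = -2, Q moves away from K toward the side with fewer gas moles, so the system shifts toward the side with more gas moles — to the left.
The forward reaction is exothermic. Raising T favours the endothermic direction — shift to the left.
All effects act in the same direction — net shift to the left.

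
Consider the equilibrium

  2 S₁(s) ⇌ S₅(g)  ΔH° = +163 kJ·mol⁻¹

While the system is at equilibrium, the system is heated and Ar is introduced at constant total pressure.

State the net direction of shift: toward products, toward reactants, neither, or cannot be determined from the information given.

The forward reaction is endothermic. Raising T favours the endothermic direction — shift to the right.
Adding inert gas at constant total pressure expands the volume and lowers every reacting partial pressure. With Δn_gas = 1 − 0 = +1, Q moves away from K toward the side with fewer gas moles, so the system shifts toward the side with more gas moles — to the right.
All effects act in the same direction — net shift to the right.

right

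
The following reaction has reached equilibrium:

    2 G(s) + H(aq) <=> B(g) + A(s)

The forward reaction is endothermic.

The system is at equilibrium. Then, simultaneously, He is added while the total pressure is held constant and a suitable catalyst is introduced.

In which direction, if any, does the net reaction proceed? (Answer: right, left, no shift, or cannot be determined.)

Adding inert gas at constant total pressure expands the volume and lowers every reacting partial pressure. With Δn_gas = 1 − 0 = +1, Q moves away from K toward the side with fewer gas moles, so the system shifts toward the side with more gas moles — to the right.
A catalyst speeds both forward and reverse rates equally; it changes neither Q nor K — no shift from this change.
Only the nonzero effect(s) matter; the net shift is to the right.

right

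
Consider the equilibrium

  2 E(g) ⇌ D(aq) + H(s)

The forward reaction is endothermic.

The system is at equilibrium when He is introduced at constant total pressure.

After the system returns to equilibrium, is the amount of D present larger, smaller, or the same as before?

decreases

Adding inert gas at constant total pressure expands the volume and lowers every reacting partial pressure. With Δn_gas = 0 − 2 = -2, Q moves away from K toward the side with fewer gas moles, so the system shifts toward the side with more gas moles — to the left.
The net shift is to the left. D is a product, so its amount decreases.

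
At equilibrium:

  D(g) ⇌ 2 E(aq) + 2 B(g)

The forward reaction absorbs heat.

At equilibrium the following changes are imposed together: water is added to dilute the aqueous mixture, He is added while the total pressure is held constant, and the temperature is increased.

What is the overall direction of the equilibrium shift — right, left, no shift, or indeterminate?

right

Dilution lowers every aqueous concentration by the same factor. Δn_aq = 2 − 0 = +2, so the system shifts toward the side with more dissolved moles — to the right.
Adding inert gas at constant total pressure expands the volume and lowers every reacting partial pressure. With Δn_gas = 2 − 1 = +1, Q moves away from K toward the side with fewer gas moles, so the system shifts toward the side with more gas moles — to the right.
The forward reaction is endothermic. Raising T favours the endothermic direction — shift to the right.
All effects act in the same direction — net shift to the right.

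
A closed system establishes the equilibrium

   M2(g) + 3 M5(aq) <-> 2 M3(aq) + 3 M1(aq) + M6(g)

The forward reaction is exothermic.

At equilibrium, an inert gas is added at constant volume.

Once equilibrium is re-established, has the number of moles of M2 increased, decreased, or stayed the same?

At constant volume, adding an inert gas leaves every reacting species' partial pressure unchanged, so Q is unchanged — no shift from this change.
No net shift occurs, so the amount of M2 is unchanged.

unchanged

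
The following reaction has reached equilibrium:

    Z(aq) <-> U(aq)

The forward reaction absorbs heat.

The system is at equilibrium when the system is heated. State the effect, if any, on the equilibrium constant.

K depends on temperature via the van 't Hoff relation. The forward reaction is endothermic, so raising T increases K.

increases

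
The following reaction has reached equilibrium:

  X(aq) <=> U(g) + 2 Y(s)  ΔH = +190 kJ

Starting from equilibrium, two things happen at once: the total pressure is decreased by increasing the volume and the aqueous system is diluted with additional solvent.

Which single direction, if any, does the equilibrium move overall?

Gas moles: reactants 0, products 1 (Δn_gas = +1). Expansion shifts the system toward the side with more moles of gas — to the right.
Dilution lowers every aqueous concentration by the same factor. Δn_aq = 0 − 1 = -1, so the system shifts toward the side with more dissolved moles — to the left.
The individual effects push in opposite directions; without quantitative information the net direction cannot be determined.

cannot be determined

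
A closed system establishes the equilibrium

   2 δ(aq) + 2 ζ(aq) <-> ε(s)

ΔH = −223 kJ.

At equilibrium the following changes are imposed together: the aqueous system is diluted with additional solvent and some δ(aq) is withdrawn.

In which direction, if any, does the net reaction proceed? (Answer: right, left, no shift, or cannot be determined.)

left

Dilution lowers every aqueous concentration by the same factor. Δn_aq = 0 − 4 = -4, so the system shifts toward the side with more dissolved moles — to the left.
Removing δ (aq), a reactant, drives the reaction to the left.
All effects act in the same direction — net shift to the left.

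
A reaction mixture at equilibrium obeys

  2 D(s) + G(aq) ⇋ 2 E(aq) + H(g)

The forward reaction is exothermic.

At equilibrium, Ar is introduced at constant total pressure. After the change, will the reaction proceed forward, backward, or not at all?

Adding inert gas at constant total pressure expands the volume and lowers every reacting partial pressure. With Δn_gas = 1 − 0 = +1, Q moves away from K toward the side with fewer gas moles, so the system shifts toward the side with more gas moles — to the right.

right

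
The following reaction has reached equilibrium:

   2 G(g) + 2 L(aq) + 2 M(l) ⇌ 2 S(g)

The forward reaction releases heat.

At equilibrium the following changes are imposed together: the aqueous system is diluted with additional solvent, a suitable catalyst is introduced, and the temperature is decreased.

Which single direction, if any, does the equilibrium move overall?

Dilution lowers every aqueous concentration by the same factor. Δn_aq = 0 − 2 = -2, so the system shifts toward the side with more dissolved moles — to the left.
A catalyst speeds both forward and reverse rates equally; it changes neither Q nor K — no shift from this change.
The forward reaction is exothermic. Lowering T favours the exothermic direction — shift to the right.
The individual effects push in opposite directions; without quantitative information the net direction cannot be determined.

cannot be determined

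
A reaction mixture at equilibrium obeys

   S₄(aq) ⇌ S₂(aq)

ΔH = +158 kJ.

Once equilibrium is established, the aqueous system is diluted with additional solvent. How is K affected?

The equilibrium constant depends only on temperature. This perturbation changes neither the position of equilibrium nor K.

unchanged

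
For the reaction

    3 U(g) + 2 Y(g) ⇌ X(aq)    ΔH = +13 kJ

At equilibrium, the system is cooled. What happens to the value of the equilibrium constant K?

decreases

K depends on temperature via the van 't Hoff relation. The forward reaction is endothermic, so lowering T decreases K.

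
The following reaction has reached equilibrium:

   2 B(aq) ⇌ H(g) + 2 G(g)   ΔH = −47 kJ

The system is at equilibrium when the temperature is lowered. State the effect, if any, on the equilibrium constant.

K depends on temperature via the van 't Hoff relation. The forward reaction is exothermic, so lowering T increases K.

increases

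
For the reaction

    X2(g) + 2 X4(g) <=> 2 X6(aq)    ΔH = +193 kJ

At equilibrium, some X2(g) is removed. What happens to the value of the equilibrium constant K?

The equilibrium constant depends only on temperature. This perturbation may move the position of equilibrium, but since T is unchanged, K itself is unchanged.

unchanged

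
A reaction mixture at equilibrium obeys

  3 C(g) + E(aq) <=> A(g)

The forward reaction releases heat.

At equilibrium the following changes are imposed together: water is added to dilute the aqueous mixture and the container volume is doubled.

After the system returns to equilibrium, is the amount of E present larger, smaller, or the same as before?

Dilution lowers every aqueous concentration by the same factor. Δn_aq = 0 − 1 = -1, so the system shifts toward the side with more dissolved moles — to the left.
Gas moles: reactants 3, products 1 (Δn_gas = -2). Expansion shifts the system toward the side with more moles of gas — to the left.
The net shift is to the left. E is a reactant, so its amount increases.

increases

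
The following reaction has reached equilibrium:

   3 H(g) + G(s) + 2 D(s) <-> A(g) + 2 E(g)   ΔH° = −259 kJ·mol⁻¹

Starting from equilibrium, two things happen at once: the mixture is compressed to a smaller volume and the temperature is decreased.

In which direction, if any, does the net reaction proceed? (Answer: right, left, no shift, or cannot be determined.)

right

Gas moles: reactants 3, products 3. Δn_gas = 0, so a volume change leaves Q equal to K — no shift from this change.
The forward reaction is exothermic. Lowering T favours the exothermic direction — shift to the right.
Only the nonzero effect(s) matter; the net shift is to the right.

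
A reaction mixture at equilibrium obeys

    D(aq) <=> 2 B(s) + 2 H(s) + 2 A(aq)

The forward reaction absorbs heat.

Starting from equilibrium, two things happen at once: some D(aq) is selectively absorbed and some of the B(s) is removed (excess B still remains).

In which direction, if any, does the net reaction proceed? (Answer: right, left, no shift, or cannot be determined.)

Removing D (aq), a reactant, drives the reaction to the left.
B is a pure solid; its activity is 1 regardless of amount, so Q is unaffected — no shift from this change.
Only the nonzero effect(s) matter; the net shift is to the left.

left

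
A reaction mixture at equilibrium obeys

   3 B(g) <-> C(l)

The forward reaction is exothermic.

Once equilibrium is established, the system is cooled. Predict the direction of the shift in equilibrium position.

The forward reaction is exothermic. Lowering T favours the exothermic direction — shift to the right.

right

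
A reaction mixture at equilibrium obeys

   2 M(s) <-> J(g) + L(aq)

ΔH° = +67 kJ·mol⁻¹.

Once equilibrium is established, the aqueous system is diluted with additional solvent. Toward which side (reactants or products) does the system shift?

right

Dilution lowers every aqueous concentration by the same factor. Δn_aq = 1 − 0 = +1, so the system shifts toward the side with more dissolved moles — to the right.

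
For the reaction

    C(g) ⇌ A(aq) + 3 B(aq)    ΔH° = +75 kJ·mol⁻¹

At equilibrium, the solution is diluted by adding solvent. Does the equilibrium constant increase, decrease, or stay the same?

unchanged

The equilibrium constant depends only on temperature. This perturbation may move the position of equilibrium, but since T is unchanged, K itself is unchanged.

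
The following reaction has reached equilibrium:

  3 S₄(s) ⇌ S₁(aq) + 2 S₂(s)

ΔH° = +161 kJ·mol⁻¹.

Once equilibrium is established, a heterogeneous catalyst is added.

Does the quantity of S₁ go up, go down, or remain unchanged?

A catalyst speeds both forward and reverse rates equally; it changes neither Q nor K — no shift from this change.
No net shift occurs, so the amount of S₁ is unchanged.

unchanged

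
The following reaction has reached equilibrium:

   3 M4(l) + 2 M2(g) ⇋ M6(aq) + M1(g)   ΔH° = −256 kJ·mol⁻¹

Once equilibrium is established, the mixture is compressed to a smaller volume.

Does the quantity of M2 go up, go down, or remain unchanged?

Gas moles: reactants 2, products 1 (Δn_gas = -1). Compression shifts the system toward the side with fewer moles of gas — to the right.
The net shift is to the right. M2 is a reactant, so its amount decreases.

decreases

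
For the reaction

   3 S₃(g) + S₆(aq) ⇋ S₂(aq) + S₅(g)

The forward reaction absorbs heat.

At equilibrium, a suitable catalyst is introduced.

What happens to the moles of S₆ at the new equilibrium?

A catalyst speeds both forward and reverse rates equally; it changes neither Q nor K — no shift from this change.
No net shift occurs, so the amount of S₆ is unchanged.

unchanged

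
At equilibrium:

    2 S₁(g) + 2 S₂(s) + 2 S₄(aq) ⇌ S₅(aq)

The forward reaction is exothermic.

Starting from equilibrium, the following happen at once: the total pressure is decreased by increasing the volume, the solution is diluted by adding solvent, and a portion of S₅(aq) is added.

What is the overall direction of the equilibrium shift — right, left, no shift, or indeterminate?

left

Gas moles: reactants 2, products 0 (Δn_gas = -2). Expansion shifts the system toward the side with more moles of gas — to the left.
Dilution lowers every aqueous concentration by the same factor. Δn_aq = 1 − 2 = -1, so the system shifts toward the side with more dissolved moles — to the left.
Adding S₅ (aq), a product, drives the reaction to the left.
All effects act in the same direction — net shift to the left.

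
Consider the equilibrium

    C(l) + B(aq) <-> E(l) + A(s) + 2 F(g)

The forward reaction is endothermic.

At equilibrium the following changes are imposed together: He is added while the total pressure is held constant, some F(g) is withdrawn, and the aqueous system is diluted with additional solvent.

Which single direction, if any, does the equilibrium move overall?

cannot be determined

Adding inert gas at constant total pressure expands the volume and lowers every reacting partial pressure. With Δn_gas = 2 − 0 = +2, Q moves away from K toward the side with fewer gas moles, so the system shifts toward the side with more gas moles — to the right.
Removing F (g), a product, drives the reaction to the right.
Dilution lowers every aqueous concentration by the same factor. Δn_aq = 0 − 1 = -1, so the system shifts toward the side with more dissolved moles — to the left.
The individual effects push in opposite directions; without quantitative information the net direction cannot be determined.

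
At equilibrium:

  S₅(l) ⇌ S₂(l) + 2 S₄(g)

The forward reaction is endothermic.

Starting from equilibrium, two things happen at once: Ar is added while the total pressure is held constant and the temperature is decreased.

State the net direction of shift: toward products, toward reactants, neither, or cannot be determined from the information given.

cannot be determined

Adding inert gas at constant total pressure expands the volume and lowers every reacting partial pressure. With Δn_gas = 2 − 0 = +2, Q moves away from K toward the side with fewer gas moles, so the system shifts toward the side with more gas moles — to the right.
The forward reaction is endothermic. Lowering T favours the exothermic direction — shift to the left.
The individual effects push in opposite directions; without quantitative information the net direction cannot be determined.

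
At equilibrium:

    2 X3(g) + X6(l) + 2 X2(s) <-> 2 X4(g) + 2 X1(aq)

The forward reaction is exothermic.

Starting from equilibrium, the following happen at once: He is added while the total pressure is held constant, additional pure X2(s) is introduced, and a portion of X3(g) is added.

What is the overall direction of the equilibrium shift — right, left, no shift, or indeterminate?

right

Adding inert gas at constant total pressure expands the volume, scaling every reacting partial pressure by the same factor. Δn_gas = 2 − 2 = 0, so Q is unchanged — no shift.
X2 is a pure solid; its activity is 1 regardless of amount, so Q is unaffected — no shift from this change.
Adding X3 (g), a reactant, drives the reaction to the right.
Only the nonzero effect(s) matter; the net shift is to the right.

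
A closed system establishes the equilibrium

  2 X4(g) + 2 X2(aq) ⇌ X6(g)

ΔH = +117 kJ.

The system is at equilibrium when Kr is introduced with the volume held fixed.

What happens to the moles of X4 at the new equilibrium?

unchanged

At constant volume, adding an inert gas leaves every reacting species' partial pressure unchanged, so Q is unchanged — no shift from this change.
No net shift occurs, so the amount of X4 is unchanged.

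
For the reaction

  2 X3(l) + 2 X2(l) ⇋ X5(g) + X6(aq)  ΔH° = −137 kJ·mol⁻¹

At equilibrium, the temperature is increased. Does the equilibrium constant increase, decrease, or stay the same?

K depends on temperature via the van 't Hoff relation. The forward reaction is exothermic, so raising T decreases K.

decreases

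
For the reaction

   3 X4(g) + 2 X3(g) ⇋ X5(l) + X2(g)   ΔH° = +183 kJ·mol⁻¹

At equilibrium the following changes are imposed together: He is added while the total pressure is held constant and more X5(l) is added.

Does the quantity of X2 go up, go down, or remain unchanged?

Adding inert gas at constant total pressure expands the volume and lowers every reacting partial pressure. With Δn_gas = 1 − 5 = -4, Q moves away from K toward the side with fewer gas moles, so the system shifts toward the side with more gas moles — to the left.
X5 is a pure liquid; its activity is 1 regardless of amount, so Q is unaffected — no shift from this change.
The net shift is to the left. X2 is a product, so its amount decreases.

decreases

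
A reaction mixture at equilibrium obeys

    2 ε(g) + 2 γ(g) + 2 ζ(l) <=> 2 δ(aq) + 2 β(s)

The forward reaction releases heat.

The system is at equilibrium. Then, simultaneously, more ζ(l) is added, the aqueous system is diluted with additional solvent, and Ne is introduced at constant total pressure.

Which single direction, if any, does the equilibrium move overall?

ζ is a pure liquid; its activity is 1 regardless of amount, so Q is unaffected — no shift from this change.
Dilution lowers every aqueous concentration by the same factor. Δn_aq = 2 − 0 = +2, so the system shifts toward the side with more dissolved moles — to the right.
Adding inert gas at constant total pressure expands the volume and lowers every reacting partial pressure. With Δn_gas = 0 − 4 = -4, Q moves away from K toward the side with fewer gas moles, so the system shifts toward the side with more gas moles — to the left.
The individual effects push in opposite directions; without quantitative information the net direction cannot be determined.

cannot be determined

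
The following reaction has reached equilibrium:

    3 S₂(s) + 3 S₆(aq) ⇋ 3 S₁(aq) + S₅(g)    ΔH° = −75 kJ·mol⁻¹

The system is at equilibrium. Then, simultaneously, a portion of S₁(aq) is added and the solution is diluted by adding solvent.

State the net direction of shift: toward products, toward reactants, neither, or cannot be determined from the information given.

left

Adding S₁ (aq), a product, drives the reaction to the left.
Dilution scales every aqueous concentration by the same factor. Δn_aq = 3 − 3 = 0, so Q is unchanged — no shift.
Only the nonzero effect(s) matter; the net shift is to the left.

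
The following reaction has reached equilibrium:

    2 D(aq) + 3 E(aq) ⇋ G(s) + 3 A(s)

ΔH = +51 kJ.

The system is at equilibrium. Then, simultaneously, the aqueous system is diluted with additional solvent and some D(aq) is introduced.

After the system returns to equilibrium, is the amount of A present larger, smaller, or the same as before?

cannot be determined

Dilution lowers every aqueous concentration by the same factor. Δn_aq = 0 − 5 = -5, so the system shifts toward the side with more dissolved moles — to the left.
Adding D (aq), a reactant, drives the reaction to the right.
The two effects oppose each other, so the net shift — and hence the change in A — cannot be determined from the given information.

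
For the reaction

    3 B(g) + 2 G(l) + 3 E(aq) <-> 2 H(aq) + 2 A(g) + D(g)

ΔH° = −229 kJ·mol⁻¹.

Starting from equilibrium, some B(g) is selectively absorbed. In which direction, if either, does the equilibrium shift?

Removing B (g), a reactant, drives the reaction to the left.

left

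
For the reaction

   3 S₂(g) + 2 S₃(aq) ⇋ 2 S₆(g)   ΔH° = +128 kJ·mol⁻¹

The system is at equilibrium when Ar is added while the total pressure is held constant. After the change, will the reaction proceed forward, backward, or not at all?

left

Adding inert gas at constant total pressure expands the volume and lowers every reacting partial pressure. With Δn_gas = 2 − 3 = -1, Q moves away from K toward the side with fewer gas moles, so the system shifts toward the side with more gas moles — to the left.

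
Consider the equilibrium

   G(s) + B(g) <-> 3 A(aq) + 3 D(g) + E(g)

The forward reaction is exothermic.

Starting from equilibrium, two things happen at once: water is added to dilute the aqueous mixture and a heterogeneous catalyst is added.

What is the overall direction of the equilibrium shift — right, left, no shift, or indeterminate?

right

Dilution lowers every aqueous concentration by the same factor. Δn_aq = 3 − 0 = +3, so the system shifts toward the side with more dissolved moles — to the right.
A catalyst speeds both forward and reverse rates equally; it changes neither Q nor K — no shift from this change.
Only the nonzero effect(s) matter; the net shift is to the right.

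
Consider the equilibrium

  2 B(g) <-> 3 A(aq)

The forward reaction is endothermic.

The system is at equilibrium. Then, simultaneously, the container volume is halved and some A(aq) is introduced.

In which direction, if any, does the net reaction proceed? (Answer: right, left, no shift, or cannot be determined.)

Gas moles: reactants 2, products 0 (Δn_gas = -2). Compression shifts the system toward the side with fewer moles of gas — to the right.
Adding A (aq), a product, drives the reaction to the left.
The individual effects push in opposite directions; without quantitative information the net direction cannot be determined.

cannot be determined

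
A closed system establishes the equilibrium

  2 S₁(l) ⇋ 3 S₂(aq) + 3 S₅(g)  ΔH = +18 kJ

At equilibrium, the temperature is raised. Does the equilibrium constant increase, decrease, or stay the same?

increases

K depends on temperature via the van 't Hoff relation. The forward reaction is endothermic, so raising T increases K.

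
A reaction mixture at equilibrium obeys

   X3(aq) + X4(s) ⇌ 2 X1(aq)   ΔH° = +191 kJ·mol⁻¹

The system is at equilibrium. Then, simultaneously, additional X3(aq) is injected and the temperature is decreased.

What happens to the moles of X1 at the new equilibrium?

cannot be determined

Adding X3 (aq), a reactant, drives the reaction to the right.
The forward reaction is endothermic. Lowering T favours the exothermic direction — shift to the left.
The two effects oppose each other, so the net shift — and hence the change in X1 — cannot be determined from the given information.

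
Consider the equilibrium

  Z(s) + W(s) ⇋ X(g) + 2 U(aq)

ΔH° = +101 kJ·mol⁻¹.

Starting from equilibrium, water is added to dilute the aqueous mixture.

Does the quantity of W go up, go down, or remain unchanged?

Dilution lowers every aqueous concentration by the same factor. Δn_aq = 2 − 0 = +2, so the system shifts toward the side with more dissolved moles — to the right.
The net shift is to the right. W is a reactant, so its amount decreases.

decreases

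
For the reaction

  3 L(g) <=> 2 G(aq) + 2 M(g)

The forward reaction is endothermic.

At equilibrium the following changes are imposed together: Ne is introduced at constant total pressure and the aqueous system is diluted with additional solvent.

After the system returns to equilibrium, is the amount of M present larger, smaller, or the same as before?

cannot be determined

Adding inert gas at constant total pressure expands the volume and lowers every reacting partial pressure. With Δn_gas = 2 − 3 = -1, Q moves away from K toward the side with fewer gas moles, so the system shifts toward the side with more gas moles — to the left.
Dilution lowers every aqueous concentration by the same factor. Δn_aq = 2 − 0 = +2, so the system shifts toward the side with more dissolved moles — to the right.
The two effects oppose each other, so the net shift — and hence the change in M — cannot be determined from the given information.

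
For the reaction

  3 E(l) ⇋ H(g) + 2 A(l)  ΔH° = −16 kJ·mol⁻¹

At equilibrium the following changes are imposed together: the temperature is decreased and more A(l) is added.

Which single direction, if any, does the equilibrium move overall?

The forward reaction is exothermic. Lowering T favours the exothermic direction — shift to the right.
A is a pure liquid; its activity is 1 regardless of amount, so Q is unaffected — no shift from this change.
Only the nonzero effect(s) matter; the net shift is to the right.

right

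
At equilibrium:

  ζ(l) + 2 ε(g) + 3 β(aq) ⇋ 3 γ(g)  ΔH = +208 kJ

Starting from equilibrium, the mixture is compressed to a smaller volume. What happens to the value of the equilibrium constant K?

unchanged

The equilibrium constant depends only on temperature. This perturbation may move the position of equilibrium, but since T is unchanged, K itself is unchanged.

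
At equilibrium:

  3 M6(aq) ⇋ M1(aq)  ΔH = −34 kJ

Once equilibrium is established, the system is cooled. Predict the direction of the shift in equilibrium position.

The forward reaction is exothermic. Lowering T favours the exothermic direction — shift to the right.

right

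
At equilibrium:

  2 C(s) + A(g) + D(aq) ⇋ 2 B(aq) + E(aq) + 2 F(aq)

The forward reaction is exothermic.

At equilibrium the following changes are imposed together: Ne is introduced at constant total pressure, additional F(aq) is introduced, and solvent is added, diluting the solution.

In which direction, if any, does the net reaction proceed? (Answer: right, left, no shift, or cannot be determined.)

cannot be determined

Adding inert gas at constant total pressure expands the volume and lowers every reacting partial pressure. With Δn_gas = 0 − 1 = -1, Q moves away from K toward the side with fewer gas moles, so the system shifts toward the side with more gas moles — to the left.
Adding F (aq), a product, drives the reaction to the left.
Dilution lowers every aqueous concentration by the same factor. Δn_aq = 5 − 1 = +4, so the system shifts toward the side with more dissolved moles — to the right.
The individual effects push in opposite directions; without quantitative information the net direction cannot be determined.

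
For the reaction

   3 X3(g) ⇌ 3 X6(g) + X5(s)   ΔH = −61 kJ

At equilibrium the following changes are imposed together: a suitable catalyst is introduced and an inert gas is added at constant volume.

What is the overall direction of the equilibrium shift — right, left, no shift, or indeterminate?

no shift

A catalyst speeds both forward and reverse rates equally; it changes neither Q nor K — no shift from this change.
At constant volume, adding an inert gas leaves every reacting species' partial pressure unchanged, so Q is unchanged — no shift from this change.
None of the changes alters Q relative to K, so there is no net shift.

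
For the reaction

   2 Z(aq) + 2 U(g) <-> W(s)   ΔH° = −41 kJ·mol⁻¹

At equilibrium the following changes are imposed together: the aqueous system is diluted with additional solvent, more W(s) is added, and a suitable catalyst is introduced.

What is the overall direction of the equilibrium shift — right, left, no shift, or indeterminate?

Dilution lowers every aqueous concentration by the same factor. Δn_aq = 0 − 2 = -2, so the system shifts toward the side with more dissolved moles — to the left.
W is a pure solid; its activity is 1 regardless of amount, so Q is unaffected — no shift from this change.
A catalyst speeds both forward and reverse rates equally; it changes neither Q nor K — no shift from this change.
Only the nonzero effect(s) matter; the net shift is to the left.

left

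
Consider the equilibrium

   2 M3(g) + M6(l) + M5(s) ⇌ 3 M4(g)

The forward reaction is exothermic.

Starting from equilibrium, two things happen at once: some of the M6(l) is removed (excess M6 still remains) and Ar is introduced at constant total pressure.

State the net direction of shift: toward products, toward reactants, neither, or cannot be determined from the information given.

M6 is a pure liquid; its activity is 1 regardless of amount, so Q is unaffected — no shift from this change.
Adding inert gas at constant total pressure expands the volume and lowers every reacting partial pressure. With Δn_gas = 3 − 2 = +1, Q moves away from K toward the side with fewer gas moles, so the system shifts toward the side with more gas moles — to the right.
Only the nonzero effect(s) matter; the net shift is to the right.

right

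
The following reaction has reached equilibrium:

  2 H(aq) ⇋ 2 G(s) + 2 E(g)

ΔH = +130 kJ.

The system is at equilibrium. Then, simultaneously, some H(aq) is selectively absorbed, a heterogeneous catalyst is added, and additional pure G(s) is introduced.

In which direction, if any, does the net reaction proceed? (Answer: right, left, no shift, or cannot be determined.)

Removing H (aq), a reactant, drives the reaction to the left.
A catalyst speeds both forward and reverse rates equally; it changes neither Q nor K — no shift from this change.
G is a pure solid; its activity is 1 regardless of amount, so Q is unaffected — no shift from this change.
Only the nonzero effect(s) matter; the net shift is to the left.

left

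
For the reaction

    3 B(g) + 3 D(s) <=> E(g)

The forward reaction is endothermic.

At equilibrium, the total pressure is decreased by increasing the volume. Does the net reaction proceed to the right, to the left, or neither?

left

Gas moles: reactants 3, products 1 (Δn_gas = -2). Expansion shifts the system toward the side with more moles of gas — to the left.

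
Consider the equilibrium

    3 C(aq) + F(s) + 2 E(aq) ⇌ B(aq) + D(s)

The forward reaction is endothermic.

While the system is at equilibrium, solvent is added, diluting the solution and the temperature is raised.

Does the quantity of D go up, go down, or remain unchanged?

cannot be determined

Dilution lowers every aqueous concentration by the same factor. Δn_aq = 1 − 5 = -4, so the system shifts toward the side with more dissolved moles — to the left.
The forward reaction is endothermic. Raising T favours the endothermic direction — shift to the right.
The two effects oppose each other, so the net shift — and hence the change in D — cannot be determined from the given information.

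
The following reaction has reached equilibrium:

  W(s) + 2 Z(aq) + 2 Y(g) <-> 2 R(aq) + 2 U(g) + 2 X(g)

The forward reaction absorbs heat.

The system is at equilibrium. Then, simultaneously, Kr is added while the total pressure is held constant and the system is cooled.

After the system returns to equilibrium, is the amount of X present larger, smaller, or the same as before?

Adding inert gas at constant total pressure expands the volume and lowers every reacting partial pressure. With Δn_gas = 4 − 2 = +2, Q moves away from K toward the side with fewer gas moles, so the system shifts toward the side with more gas moles — to the right.
The forward reaction is endothermic. Lowering T favours the exothermic direction — shift to the left.
The two effects oppose each other, so the net shift — and hence the change in X — cannot be determined from the given information.

cannot be determined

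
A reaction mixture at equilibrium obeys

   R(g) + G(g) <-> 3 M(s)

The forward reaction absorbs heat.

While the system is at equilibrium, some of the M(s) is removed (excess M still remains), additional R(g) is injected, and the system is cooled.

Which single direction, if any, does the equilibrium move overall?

M is a pure solid; its activity is 1 regardless of amount, so Q is unaffected — no shift from this change.
Adding R (g), a reactant, drives the reaction to the right.
The forward reaction is endothermic. Lowering T favours the exothermic direction — shift to the left.
The individual effects push in opposite directions; without quantitative information the net direction cannot be determined.

cannot be determined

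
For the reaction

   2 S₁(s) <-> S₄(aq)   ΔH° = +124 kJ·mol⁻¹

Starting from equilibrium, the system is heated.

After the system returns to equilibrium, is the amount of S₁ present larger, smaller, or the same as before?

The forward reaction is endothermic. Raising T favours the endothermic direction — shift to the right.
The net shift is to the right. S₁ is a reactant, so its amount decreases.

decreases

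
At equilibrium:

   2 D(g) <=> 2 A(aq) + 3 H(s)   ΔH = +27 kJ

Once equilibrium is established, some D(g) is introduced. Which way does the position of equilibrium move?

right

Adding D (g), a reactant, drives the reaction to the right.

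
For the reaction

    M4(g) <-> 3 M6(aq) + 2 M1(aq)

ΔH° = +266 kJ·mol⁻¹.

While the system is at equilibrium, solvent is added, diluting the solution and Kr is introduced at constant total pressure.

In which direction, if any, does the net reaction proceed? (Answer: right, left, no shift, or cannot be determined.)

cannot be determined

Dilution lowers every aqueous concentration by the same factor. Δn_aq = 5 − 0 = +5, so the system shifts toward the side with more dissolved moles — to the right.
Adding inert gas at constant total pressure expands the volume and lowers every reacting partial pressure. With Δn_gas = 0 − 1 = -1, Q moves away from K toward the side with fewer gas moles, so the system shifts toward the side with more gas moles — to the left.
The individual effects push in opposite directions; without quantitative information the net direction cannot be determined.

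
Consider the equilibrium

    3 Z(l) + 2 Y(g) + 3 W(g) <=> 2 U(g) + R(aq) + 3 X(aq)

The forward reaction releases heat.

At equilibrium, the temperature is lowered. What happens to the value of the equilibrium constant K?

K depends on temperature via the van 't Hoff relation. The forward reaction is exothermic, so lowering T increases K.

increases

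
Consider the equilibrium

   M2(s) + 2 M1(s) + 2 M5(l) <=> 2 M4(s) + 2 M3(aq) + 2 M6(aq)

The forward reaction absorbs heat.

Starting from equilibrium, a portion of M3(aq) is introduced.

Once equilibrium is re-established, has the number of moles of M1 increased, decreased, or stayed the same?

increases

Adding M3 (aq), a product, drives the reaction to the left.
The net shift is to the left. M1 is a reactant, so its amount increases.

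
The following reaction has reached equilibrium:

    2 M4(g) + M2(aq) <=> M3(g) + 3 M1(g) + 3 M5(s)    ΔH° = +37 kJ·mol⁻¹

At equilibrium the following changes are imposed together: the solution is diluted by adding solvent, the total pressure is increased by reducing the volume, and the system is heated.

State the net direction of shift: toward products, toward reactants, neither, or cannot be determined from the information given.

cannot be determined

Dilution lowers every aqueous concentration by the same factor. Δn_aq = 0 − 1 = -1, so the system shifts toward the side with more dissolved moles — to the left.
Gas moles: reactants 2, products 4 (Δn_gas = +2). Compression shifts the system toward the side with fewer moles of gas — to the left.
The forward reaction is endothermic. Raising T favours the endothermic direction — shift to the right.
The individual effects push in opposite directions; without quantitative information the net direction cannot be determined.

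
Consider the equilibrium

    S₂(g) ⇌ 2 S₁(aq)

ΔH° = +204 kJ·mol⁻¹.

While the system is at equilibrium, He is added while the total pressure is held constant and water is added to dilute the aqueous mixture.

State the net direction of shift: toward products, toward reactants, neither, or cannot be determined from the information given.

cannot be determined

Adding inert gas at constant total pressure expands the volume and lowers every reacting partial pressure. With Δn_gas = 0 − 1 = -1, Q moves away from K toward the side with fewer gas moles, so the system shifts toward the side with more gas moles — to the left.
Dilution lowers every aqueous concentration by the same factor. Δn_aq = 2 − 0 = +2, so the system shifts toward the side with more dissolved moles — to the right.
The individual effects push in opposite directions; without quantitative information the net direction cannot be determined.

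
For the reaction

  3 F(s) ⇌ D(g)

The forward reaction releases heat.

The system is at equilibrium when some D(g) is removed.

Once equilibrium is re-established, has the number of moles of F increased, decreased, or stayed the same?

Removing D (g), a product, drives the reaction to the right.
The net shift is to the right. F is a reactant, so its amount decreases.

decreases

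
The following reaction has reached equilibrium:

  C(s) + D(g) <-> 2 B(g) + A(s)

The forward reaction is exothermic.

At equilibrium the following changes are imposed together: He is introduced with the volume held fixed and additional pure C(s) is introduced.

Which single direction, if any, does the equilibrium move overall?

At constant volume, adding an inert gas leaves every reacting species' partial pressure unchanged, so Q is unchanged — no shift from this change.
C is a pure solid; its activity is 1 regardless of amount, so Q is unaffected — no shift from this change.
None of the changes alters Q relative to K, so there is no net shift.

no shift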